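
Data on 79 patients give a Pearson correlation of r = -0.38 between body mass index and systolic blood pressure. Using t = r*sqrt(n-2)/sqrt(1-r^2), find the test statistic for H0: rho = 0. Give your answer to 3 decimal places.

1 − r² = 1 − 0.1444 = 0.8556;  √(1−r²) = 0.924986
√(n−2) = √77 = 8.774964
t = r·√(n−2)/√(1−r²) = -0.38 · 8.774964 / 0.924986 = -3.605

-3.605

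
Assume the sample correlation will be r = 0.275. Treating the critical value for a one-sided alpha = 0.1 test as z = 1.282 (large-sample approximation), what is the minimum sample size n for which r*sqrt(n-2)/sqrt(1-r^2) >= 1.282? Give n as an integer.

23

Need r·√(n−2)/√(1−r²) ≥ 1.282
√(n−2) ≥ 1.282·√(1−0.075625) / 0.275 = 1.282·0.961444 / 0.275 = 4.4821
n−2 ≥ 20.0892  ⇒  n ≥ 22.0892
Smallest integer n = 23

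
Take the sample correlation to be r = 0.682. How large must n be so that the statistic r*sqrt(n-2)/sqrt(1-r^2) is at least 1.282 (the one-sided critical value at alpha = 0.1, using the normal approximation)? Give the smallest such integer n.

r√(n−2)/√(1−r²) ≥ 1.282  ⇔  n−2 ≥ (1.282)²·(1−r²)/r²
(1−r²)/r² = (1−0.465124)/0.465124 = 1.1500
n ≥ 2 + 1.643524·1.1500 = 2 + 1.8901 = 3.8901
⌈3.8901⌉ = 4

4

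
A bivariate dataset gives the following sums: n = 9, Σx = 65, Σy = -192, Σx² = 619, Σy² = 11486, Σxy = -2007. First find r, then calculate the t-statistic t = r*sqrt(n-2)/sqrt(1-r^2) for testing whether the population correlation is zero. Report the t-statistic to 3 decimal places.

-1.934

Numerator: nΣxy − (Σx)(Σy) = 9·(-2007) − (65)(-192) = -5583
Denominator: √[(nΣx²−(Σx)²)(nΣy²−(Σy)²)]
  nΣx²−(Σx)² = 9·619 − 4225 = 1346;  nΣy²−(Σy)² = 9·11486 − 36864 = 66510
  √(1346·66510) = √89522460 = 9461.6309
r = -5583 / 9461.6309 = -0.5901
t = r·√(n−2)/√(1−r²) = -0.5901·√7 / √(1−0.348218) = -1.561258 / 0.807330 = -1.934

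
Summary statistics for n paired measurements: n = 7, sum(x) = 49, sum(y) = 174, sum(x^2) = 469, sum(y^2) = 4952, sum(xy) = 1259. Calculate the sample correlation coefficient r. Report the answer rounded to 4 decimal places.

Numerator: nΣxy − (Σx)(Σy) = 7·1259 − (49)(174) = 287
Denominator: √[(nΣx²−(Σx)²)(nΣy²−(Σy)²)]
  nΣx²−(Σx)² = 7·469 − 2401 = 882;  nΣy²−(Σy)² = 7·4952 − 30276 = 4388
  √(882·4388) = √3870216 = 1967.2865
r = 287 / 1967.2865 = 0.1459

0.1459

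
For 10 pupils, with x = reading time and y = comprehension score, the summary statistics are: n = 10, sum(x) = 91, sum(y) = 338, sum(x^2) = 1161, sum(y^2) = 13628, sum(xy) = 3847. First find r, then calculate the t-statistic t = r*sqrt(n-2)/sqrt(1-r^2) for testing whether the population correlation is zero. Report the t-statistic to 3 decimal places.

5.854

Numerator: nΣxy − (Σx)(Σy) = 10·3847 − (91)(338) = 7712
Denominator: √[(nΣx²−(Σx)²)(nΣy²−(Σy)²)]
  nΣx²−(Σx)² = 10·1161 − 8281 = 3329;  nΣy²−(Σy)² = 10·13628 − 114244 = 22036
  √(3329·22036) = √73357844 = 8564.9194
r = 7712 / 8564.9194 = 0.9004
t = r·√(n−2)/√(1−r²) = 0.9004·√8 / √(1−0.810720) = 2.546716 / 0.435063 = 5.854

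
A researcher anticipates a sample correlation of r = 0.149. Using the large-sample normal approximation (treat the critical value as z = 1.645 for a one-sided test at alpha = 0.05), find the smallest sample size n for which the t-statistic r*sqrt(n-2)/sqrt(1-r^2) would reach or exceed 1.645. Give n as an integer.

122

r√(n−2)/√(1−r²) ≥ 1.645  ⇔  n−2 ≥ (1.645)²·(1−r²)/r²
(1−r²)/r² = (1−0.022201)/0.022201 = 44.0430
n ≥ 2 + 2.706025·44.0430 = 2 + 119.1815 = 121.1815
⌈121.1815⌉ = 122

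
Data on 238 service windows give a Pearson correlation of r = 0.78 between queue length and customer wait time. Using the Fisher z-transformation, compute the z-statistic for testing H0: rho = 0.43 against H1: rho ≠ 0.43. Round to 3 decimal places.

z_r = atanh(0.78) = 1.045371,  z_0 = atanh(0.43) = 0.459897
SE = 1/√(n−3) = 1/√235 = 0.065233
z = (z_r − z_0)/SE = (1.045371 − 0.459897) / 0.065233 = 0.585474 / 0.065233 = 8.975

8.975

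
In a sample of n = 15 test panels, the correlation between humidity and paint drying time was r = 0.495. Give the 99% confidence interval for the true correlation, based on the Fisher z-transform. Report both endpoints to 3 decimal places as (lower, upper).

z_r = atanh(0.495) = 0.542662;  SE = 1/√(n−3) = 1/√12 = 0.288675
z-limits: 0.542662 ± 2.576·0.288675 = 0.542662 ± 0.743627 = [-0.200965, 1.286289]
ρ-limits: (tanh -0.200965, tanh 1.286289) = (-0.198, 0.858)

(-0.198, 0.858)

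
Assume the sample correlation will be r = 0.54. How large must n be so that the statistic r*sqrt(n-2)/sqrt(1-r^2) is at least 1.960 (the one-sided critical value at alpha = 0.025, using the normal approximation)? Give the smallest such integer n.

r√(n−2)/√(1−r²) ≥ 1.960  ⇔  n−2 ≥ (1.960)²·(1−r²)/r²
(1−r²)/r² = (1−0.2916)/0.2916 = 2.4294
n ≥ 2 + 3.8416·2.4294 = 2 + 9.3328 = 11.3328
⌈11.3328⌉ = 12

12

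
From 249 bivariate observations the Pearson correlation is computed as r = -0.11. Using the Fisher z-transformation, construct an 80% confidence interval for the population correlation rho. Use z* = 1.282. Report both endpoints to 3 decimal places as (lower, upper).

Fisher z: z_r = atanh(r) = ½·ln((1+(-0.11))/(1−(-0.11))) = -0.110447
SE(z) = 1/√(n−3) = 1/√246 = 0.063758
80% ⇒ z* = 1.282; margin = 1.282·0.063758 = 0.081738
CI on z-scale: (-0.192185, -0.028709)
Back-transform: tanh(-0.192185) = -0.189853, tanh(-0.028709) = -0.028701

(-0.190, -0.029)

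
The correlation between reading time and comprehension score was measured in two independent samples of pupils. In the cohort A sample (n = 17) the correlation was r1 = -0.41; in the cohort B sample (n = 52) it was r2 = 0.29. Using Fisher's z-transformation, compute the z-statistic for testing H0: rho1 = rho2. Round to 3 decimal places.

-2.423

z1 = atanh(-0.41) = -0.435611,  z2 = atanh(0.29) = 0.298566
SE = √(1/(n1−3) + 1/(n2−3)) = √(1/14 + 1/49) = √(0.0714286 + 0.0204082) = √0.0918368 = 0.303046
z = (z1 − z2)/SE = (-0.435611 − 0.298566) / 0.303046 = -0.734177 / 0.303046 = -2.423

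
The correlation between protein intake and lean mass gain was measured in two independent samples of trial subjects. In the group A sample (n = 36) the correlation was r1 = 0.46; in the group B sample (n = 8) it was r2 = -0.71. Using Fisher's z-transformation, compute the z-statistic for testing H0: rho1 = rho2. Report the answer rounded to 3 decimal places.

z1 = atanh(0.46) = 0.497311,  z2 = atanh(-0.71) = -0.887184
SE = √(1/(n1−3) + 1/(n2−3)) = √(1/33 + 1/5) = √(0.0303030 + 0.2000000) = √0.2303030 = 0.479899
z = (z1 − z2)/SE = (0.497311 − (-0.887184)) / 0.479899 = 1.384495 / 0.479899 = 2.885

2.885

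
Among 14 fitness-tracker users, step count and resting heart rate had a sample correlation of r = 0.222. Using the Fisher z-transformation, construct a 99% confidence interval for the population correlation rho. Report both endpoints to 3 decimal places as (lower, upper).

Fisher z: z_r = atanh(r) = ½·ln((1+0.222)/(1−0.222)) = 0.225759
SE(z) = 1/√(n−3) = 1/√11 = 0.301511
99% ⇒ z* = 2.576; margin = 2.576·0.301511 = 0.776692
CI on z-scale: (-0.550933, 1.002451)
Back-transform: tanh(-0.550933) = -0.501219, tanh(1.002451) = 0.762622

(-0.501, 0.763)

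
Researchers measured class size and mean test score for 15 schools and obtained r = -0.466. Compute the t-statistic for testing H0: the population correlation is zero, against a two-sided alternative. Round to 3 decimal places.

t = r·√(n−2) / √(1−r²) with r = -0.466, n = 15
  = -0.466·√13 / √(1 − 0.217156)
  = -0.466·3.605551 / 0.884785
  = -1.680187 / 0.884785 = -1.899

-1.899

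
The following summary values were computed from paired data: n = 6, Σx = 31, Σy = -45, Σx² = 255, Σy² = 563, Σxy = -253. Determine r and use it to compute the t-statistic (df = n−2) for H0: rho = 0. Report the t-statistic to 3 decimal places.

-0.283

Numerator: nΣxy − (Σx)(Σy) = 6·(-253) − (31)(-45) = -123
Denominator: √[(nΣx²−(Σx)²)(nΣy²−(Σy)²)]
  nΣx²−(Σx)² = 6·255 − 961 = 569;  nΣy²−(Σy)² = 6·563 − 2025 = 1353
  √(569·1353) = √769857 = 877.4150
r = -123 / 877.4150 = -0.1402
t = r·√(n−2)/√(1−r²) = -0.1402·√4 / √(1−0.019656) = -0.280400 / 0.990123 = -0.283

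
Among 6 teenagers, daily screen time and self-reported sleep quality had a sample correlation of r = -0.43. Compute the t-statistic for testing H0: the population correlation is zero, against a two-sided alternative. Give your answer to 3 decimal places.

1 − r² = 1 − 0.1849 = 0.8151;  √(1−r²) = 0.902829
√(n−2) = √4 = 2.000000
t = r·√(n−2)/√(1−r²) = -0.43 · 2.000000 / 0.902829 = -0.953

-0.953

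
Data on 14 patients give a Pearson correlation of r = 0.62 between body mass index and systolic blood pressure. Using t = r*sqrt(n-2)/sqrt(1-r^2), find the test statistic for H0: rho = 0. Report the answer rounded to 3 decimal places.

1 − r² = 1 − 0.3844 = 0.6156;  √(1−r²) = 0.784602
√(n−2) = √12 = 3.464102
t = r·√(n−2)/√(1−r²) = 0.62 · 3.464102 / 0.784602 = 2.737

2.737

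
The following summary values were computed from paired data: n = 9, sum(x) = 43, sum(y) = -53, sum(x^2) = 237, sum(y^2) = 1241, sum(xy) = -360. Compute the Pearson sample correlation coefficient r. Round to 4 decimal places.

Numerator: nΣxy − (Σx)(Σy) = 9·(-360) − (43)(-53) = -961
Denominator: √[(nΣx²−(Σx)²)(nΣy²−(Σy)²)]
  nΣx²−(Σx)² = 9·237 − 1849 = 284;  nΣy²−(Σy)² = 9·1241 − 2809 = 8360
  √(284·8360) = √2374240 = 1540.8569
r = -961 / 1540.8569 = -0.6237

-0.6237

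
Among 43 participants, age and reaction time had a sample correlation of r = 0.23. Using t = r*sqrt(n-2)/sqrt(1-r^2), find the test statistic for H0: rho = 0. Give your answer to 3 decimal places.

1.513

1 − r² = 1 − 0.0529 = 0.9471;  √(1−r²) = 0.973191
√(n−2) = √41 = 6.403124
t = r·√(n−2)/√(1−r²) = 0.23 · 6.403124 / 0.973191 = 1.513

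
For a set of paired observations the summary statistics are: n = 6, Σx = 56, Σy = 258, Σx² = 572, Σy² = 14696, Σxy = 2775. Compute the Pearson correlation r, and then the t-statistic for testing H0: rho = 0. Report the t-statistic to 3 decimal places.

3.539

Numerator: nΣxy − (Σx)(Σy) = 6·2775 − (56)(258) = 2202
Denominator: √[(nΣx²−(Σx)²)(nΣy²−(Σy)²)]
  nΣx²−(Σx)² = 6·572 − 3136 = 296;  nΣy²−(Σy)² = 6·14696 − 66564 = 21612
  √(296·21612) = √6397152 = 2529.2592
r = 2202 / 2529.2592 = 0.8706
t = r·√(n−2)/√(1−r²) = 0.8706·√4 / √(1−0.757944) = 1.741200 / 0.491992 = 3.539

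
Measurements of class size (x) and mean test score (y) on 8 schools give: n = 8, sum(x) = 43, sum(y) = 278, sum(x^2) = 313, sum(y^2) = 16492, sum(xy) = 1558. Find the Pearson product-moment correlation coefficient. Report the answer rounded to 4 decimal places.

Numerator: nΣxy − (Σx)(Σy) = 8·1558 − (43)(278) = 510
Denominator: √[(nΣx²−(Σx)²)(nΣy²−(Σy)²)]
  nΣx²−(Σx)² = 8·313 − 1849 = 655;  nΣy²−(Σy)² = 8·16492 − 77284 = 54652
  √(655·54652) = √35797060 = 5983.0644
r = 510 / 5983.0644 = 0.0852

0.0852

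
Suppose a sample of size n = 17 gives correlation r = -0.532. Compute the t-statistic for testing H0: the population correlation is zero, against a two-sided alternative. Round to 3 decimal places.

1 − r² = 1 − 0.283024 = 0.716976;  √(1−r²) = 0.846744
√(n−2) = √15 = 3.872983
t = r·√(n−2)/√(1−r²) = -0.532 · 3.872983 / 0.846744 = -2.433

-2.433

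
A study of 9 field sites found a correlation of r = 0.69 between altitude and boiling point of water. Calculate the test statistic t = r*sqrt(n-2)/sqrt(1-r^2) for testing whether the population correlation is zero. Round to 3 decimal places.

1 − r² = 1 − 0.4761 = 0.5239;  √(1−r²) = 0.723809
√(n−2) = √7 = 2.645751
t = r·√(n−2)/√(1−r²) = 0.69 · 2.645751 / 0.723809 = 2.522

2.522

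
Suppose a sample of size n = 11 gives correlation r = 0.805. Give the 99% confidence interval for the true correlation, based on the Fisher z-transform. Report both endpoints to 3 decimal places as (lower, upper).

Fisher z: z_r = atanh(r) = ½·ln((1+0.805)/(1−0.805)) = 1.112658
SE(z) = 1/√(n−3) = 1/√8 = 0.353553
99% ⇒ z* = 2.576; margin = 2.576·0.353553 = 0.910753
CI on z-scale: (0.201905, 2.023411)
Back-transform: tanh(0.201905) = 0.199205, tanh(2.023411) = 0.965645

(0.199, 0.966)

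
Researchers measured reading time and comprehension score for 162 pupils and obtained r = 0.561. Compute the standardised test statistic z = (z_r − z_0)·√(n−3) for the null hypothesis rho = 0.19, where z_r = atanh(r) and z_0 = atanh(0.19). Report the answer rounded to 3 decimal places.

5.573

Fisher z: atanh(0.561) = 0.634291, atanh(0.19) = 0.192337
z = (z_r − z_0)·√(n−3) = (0.634291 − 0.192337)·√159 = 0.441954 · 12.609520 = 5.573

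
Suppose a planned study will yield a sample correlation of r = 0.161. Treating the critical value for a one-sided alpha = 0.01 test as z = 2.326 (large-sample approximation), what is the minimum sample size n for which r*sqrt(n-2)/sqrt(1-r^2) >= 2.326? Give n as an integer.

206

r√(n−2)/√(1−r²) ≥ 2.326  ⇔  n−2 ≥ (2.326)²·(1−r²)/r²
(1−r²)/r² = (1−0.025921)/0.025921 = 37.5788
n ≥ 2 + 5.410276·37.5788 = 2 + 203.3117 = 205.3117
⌈205.3117⌉ = 206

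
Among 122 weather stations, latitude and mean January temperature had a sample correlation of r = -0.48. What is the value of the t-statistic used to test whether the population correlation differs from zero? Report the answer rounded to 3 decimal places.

t = r·√(n−2) / √(1−r²) with r = -0.48, n = 122
  = -0.48·√120 / √(1 − 0.2304)
  = -0.48·10.954451 / 0.877268
  = -5.258136 / 0.877268 = -5.994

-5.994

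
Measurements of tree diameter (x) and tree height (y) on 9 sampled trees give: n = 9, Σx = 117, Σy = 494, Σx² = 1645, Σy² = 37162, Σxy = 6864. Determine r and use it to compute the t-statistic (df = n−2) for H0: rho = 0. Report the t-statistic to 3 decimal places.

S_xy = nΣxy − ΣxΣy = 9·6864 − 117·494 = 61776 − 57798 = 3978
S_xx = nΣx² − (Σx)² = 9·1645 − 117² = 14805 − 13689 = 1116
S_yy = nΣy² − (Σy)² = 9·37162 − 494² = 334458 − 244036 = 90422
r = S_xy / √(S_xx·S_yy) = 3978 / √(1116·90422) = 3978 / √100910952 = 3978 / 10045.4443 = 0.3960
t = r·√(n−2)/√(1−r²) = 0.3960·√7 / √(1−0.156816) = 1.047718 / 0.918251 = 1.141

1.141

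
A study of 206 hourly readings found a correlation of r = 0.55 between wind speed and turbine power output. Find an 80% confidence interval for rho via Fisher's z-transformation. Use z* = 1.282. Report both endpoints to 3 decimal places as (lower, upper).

(0.484, 0.610)

Fisher z: z_r = atanh(r) = ½·ln((1+0.55)/(1−0.55)) = 0.618381
SE(z) = 1/√(n−3) = 1/√203 = 0.070186
80% ⇒ z* = 1.282; margin = 1.282·0.070186 = 0.089978
CI on z-scale: (0.528403, 0.708359)
Back-transform: tanh(0.528403) = 0.484159, tanh(0.708359) = 0.609647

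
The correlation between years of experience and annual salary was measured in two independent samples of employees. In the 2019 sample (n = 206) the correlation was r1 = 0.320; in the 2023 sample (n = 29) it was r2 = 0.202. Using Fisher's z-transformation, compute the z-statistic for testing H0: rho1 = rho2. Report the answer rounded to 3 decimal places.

0.609

z1 = atanh(0.320) = 0.331647,  z2 = atanh(0.202) = 0.204817
SE = √(1/(n1−3) + 1/(n2−3)) = √(1/203 + 1/26) = √(0.0049261 + 0.0384615) = √0.0433876 = 0.208297
z = (z1 − z2)/SE = (0.331647 − 0.204817) / 0.208297 = 0.126830 / 0.208297 = 0.609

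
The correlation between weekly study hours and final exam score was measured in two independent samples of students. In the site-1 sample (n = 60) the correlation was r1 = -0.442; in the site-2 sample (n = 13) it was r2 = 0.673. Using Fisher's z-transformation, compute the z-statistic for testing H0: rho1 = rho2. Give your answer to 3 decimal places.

-3.765

z1 = atanh(-0.442) = -0.474714,  z2 = atanh(0.673) = 0.816207
SE = √(1/(n1−3) + 1/(n2−3)) = √(1/57 + 1/10) = √(0.0175439 + 0.1000000) = √0.1175439 = 0.342847
z = (z1 − z2)/SE = (-0.474714 − 0.816207) / 0.342847 = -1.290921 / 0.342847 = -3.765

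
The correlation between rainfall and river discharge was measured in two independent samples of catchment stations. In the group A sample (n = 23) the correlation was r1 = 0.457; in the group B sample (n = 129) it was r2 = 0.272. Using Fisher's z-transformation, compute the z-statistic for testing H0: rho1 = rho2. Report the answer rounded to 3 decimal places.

Fisher z-transforms: z1 = atanh(0.457) = 0.493513, z2 = atanh(0.272) = 0.279022; difference d = 0.214491
Var(d) = 1/20 + 1/126 = 0.0500000 + 0.0079365 = 0.0579365
z = d/√Var(d) = 0.214491 / √0.0579365 = 0.214491 / 0.240700 = 0.891

0.891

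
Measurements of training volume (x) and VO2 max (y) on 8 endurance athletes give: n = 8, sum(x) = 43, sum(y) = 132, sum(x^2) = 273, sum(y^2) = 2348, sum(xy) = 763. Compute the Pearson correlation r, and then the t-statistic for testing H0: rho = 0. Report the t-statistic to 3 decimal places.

2.009

S_xy = nΣxy − ΣxΣy = 8·763 − 43·132 = 6104 − 5676 = 428
S_xx = nΣx² − (Σx)² = 8·273 − 43² = 2184 − 1849 = 335
S_yy = nΣy² − (Σy)² = 8·2348 − 132² = 18784 − 17424 = 1360
r = S_xy / √(S_xx·S_yy) = 428 / √(335·1360) = 428 / √455600 = 428 / 674.9815 = 0.6341
t = r·√(n−2)/√(1−r²) = 0.6341·√6 / √(1−0.402083) = 1.553221 / 0.773251 = 2.009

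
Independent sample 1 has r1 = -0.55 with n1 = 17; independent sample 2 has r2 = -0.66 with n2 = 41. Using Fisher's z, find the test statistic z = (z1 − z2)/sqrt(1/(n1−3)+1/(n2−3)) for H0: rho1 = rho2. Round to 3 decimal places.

z1 = atanh(-0.55) = -0.618381,  z2 = atanh(-0.66) = -0.792814
SE = √(1/(n1−3) + 1/(n2−3)) = √(1/14 + 1/38) = √(0.0714286 + 0.0263158) = √0.0977444 = 0.312641
z = (z1 − z2)/SE = (-0.618381 − (-0.792814)) / 0.312641 = 0.174433 / 0.312641 = 0.558

0.558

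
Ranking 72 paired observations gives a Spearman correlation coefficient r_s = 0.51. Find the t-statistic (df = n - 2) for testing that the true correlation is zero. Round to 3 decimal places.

t = r_s·√(n−2) / √(1−r_s²) with r_s = 0.51, n = 72
  = 0.51·√70 / √(1 − 0.2601)
  = 0.51·8.366600 / 0.860174
  = 4.266966 / 0.860174 = 4.961

4.961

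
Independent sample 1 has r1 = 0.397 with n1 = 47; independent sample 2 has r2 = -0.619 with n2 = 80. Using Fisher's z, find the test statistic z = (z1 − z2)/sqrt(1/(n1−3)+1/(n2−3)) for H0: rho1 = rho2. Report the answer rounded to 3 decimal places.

Fisher z-transforms: z1 = atanh(0.397) = 0.420083, z2 = atanh(-0.619) = -0.723382; difference d = 1.143465
Var(d) = 1/44 + 1/77 = 0.0227273 + 0.0129870 = 0.0357143
z = d/√Var(d) = 1.143465 / √0.0357143 = 1.143465 / 0.188982 = 6.051

6.051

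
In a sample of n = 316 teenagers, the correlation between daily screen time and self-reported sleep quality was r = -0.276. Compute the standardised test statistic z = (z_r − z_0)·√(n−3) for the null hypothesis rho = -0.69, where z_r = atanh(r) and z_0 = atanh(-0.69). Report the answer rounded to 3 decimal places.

z_r = atanh(-0.276) = -0.283347,  z_0 = atanh(-0.69) = -0.847956
SE = 1/√(n−3) = 1/√313 = 0.056523
z = (z_r − z_0)/SE = (-0.283347 − (-0.847956)) / 0.056523 = 0.564609 / 0.056523 = 9.989

9.989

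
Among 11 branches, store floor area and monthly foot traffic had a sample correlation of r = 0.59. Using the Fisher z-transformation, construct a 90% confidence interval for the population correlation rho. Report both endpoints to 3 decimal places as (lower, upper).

(0.096, 0.851)

Fisher z: z_r = atanh(r) = ½·ln((1+0.59)/(1−0.59)) = 0.677666
SE(z) = 1/√(n−3) = 1/√8 = 0.353553
90% ⇒ z* = 1.645; margin = 1.645·0.353553 = 0.581595
CI on z-scale: (0.096071, 1.259261)
Back-transform: tanh(0.096071) = 0.095777, tanh(1.259261) = 0.850860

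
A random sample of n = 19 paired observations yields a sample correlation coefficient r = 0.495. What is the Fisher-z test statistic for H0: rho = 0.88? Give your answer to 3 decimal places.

z_r = atanh(0.495) = 0.542662,  z_0 = atanh(0.88) = 1.375768
SE = 1/√(n−3) = 1/√16 = 0.250000
z = (z_r − z_0)/SE = (0.542662 − 1.375768) / 0.250000 = -0.833106 / 0.250000 = -3.332

-3.332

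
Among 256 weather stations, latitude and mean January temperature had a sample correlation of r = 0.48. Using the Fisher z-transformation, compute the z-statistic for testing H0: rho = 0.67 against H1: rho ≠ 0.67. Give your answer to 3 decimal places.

Fisher z: atanh(0.48) = 0.522984, atanh(0.67) = 0.810743
z = (z_r − z_0)·√(n−3) = (0.522984 − 0.810743)·√253 = -0.287759 · 15.905974 = -4.577

-4.577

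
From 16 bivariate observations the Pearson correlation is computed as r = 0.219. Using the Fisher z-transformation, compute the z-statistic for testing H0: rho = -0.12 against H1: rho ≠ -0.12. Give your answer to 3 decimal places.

1.237

z_r = atanh(0.219) = 0.222605,  z_0 = atanh(-0.12) = -0.120581
SE = 1/√(n−3) = 1/√13 = 0.277350
z = (z_r − z_0)/SE = (0.222605 − (-0.120581)) / 0.277350 = 0.343186 / 0.277350 = 1.237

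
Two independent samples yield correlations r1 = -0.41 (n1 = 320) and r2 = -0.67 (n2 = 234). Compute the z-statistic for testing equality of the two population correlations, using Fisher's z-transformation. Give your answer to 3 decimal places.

4.336

z1 = atanh(-0.41) = -0.435611,  z2 = atanh(-0.67) = -0.810743
SE = √(1/(n1−3) + 1/(n2−3)) = √(1/317 + 1/231) = √(0.0031546 + 0.0043290) = √0.0074836 = 0.086508
z = (z1 − z2)/SE = (-0.435611 − (-0.810743)) / 0.086508 = 0.375132 / 0.086508 = 4.336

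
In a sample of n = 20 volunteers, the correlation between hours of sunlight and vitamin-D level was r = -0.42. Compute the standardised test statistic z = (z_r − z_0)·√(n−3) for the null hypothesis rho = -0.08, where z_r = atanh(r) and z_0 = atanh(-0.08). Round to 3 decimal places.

-1.515

Fisher z: atanh(-0.42) = -0.447692, atanh(-0.08) = -0.080171
z = (z_r − z_0)·√(n−3) = (-0.447692 − (-0.080171))·√17 = -0.367521 · 4.123106 = -1.515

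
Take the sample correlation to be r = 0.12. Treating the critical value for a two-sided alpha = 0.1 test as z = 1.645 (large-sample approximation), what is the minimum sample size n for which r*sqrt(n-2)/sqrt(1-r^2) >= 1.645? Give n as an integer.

188

r√(n−2)/√(1−r²) ≥ 1.645  ⇔  n−2 ≥ (1.645)²·(1−r²)/r²
(1−r²)/r² = (1−0.0144)/0.0144 = 68.4444
n ≥ 2 + 2.706025·68.4444 = 2 + 185.2123 = 187.2123
⌈187.2123⌉ = 188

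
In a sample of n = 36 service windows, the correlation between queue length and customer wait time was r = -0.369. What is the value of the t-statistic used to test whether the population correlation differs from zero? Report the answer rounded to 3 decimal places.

-2.315

1 − r² = 1 − 0.136161 = 0.863839;  √(1−r²) = 0.929429
√(n−2) = √34 = 5.830952
t = r·√(n−2)/√(1−r²) = -0.369 · 5.830952 / 0.929429 = -2.315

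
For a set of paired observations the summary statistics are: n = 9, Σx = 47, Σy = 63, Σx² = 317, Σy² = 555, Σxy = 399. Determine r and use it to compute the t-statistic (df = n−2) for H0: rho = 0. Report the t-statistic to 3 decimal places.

Numerator: nΣxy − (Σx)(Σy) = 9·399 − (47)(63) = 630
Denominator: √[(nΣx²−(Σx)²)(nΣy²−(Σy)²)]
  nΣx²−(Σx)² = 9·317 − 2209 = 644;  nΣy²−(Σy)² = 9·555 − 3969 = 1026
  √(644·1026) = √660744 = 812.8616
r = 630 / 812.8616 = 0.7750
t = r·√(n−2)/√(1−r²) = 0.7750·√7 / √(1−0.600625) = 2.050457 / 0.631961 = 3.245

3.245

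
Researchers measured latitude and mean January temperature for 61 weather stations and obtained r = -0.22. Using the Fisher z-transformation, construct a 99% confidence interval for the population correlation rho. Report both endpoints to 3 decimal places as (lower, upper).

Fisher z: z_r = atanh(r) = ½·ln((1+(-0.22))/(1−(-0.22))) = -0.223656
SE(z) = 1/√(n−3) = 1/√58 = 0.131306
99% ⇒ z* = 2.576; margin = 2.576·0.131306 = 0.338244
CI on z-scale: (-0.561900, 0.114588)
Back-transform: tanh(-0.561900) = -0.509386, tanh(0.114588) = 0.114089

(-0.509, 0.114)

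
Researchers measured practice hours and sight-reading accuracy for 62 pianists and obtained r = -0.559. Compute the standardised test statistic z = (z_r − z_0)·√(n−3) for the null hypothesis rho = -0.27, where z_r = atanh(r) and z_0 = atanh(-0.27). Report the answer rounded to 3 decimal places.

Fisher z: atanh(-0.559) = -0.631377, atanh(-0.27) = -0.276864
z = (z_r − z_0)·√(n−3) = (-0.631377 − (-0.276864))·√59 = -0.354513 · 7.681146 = -2.723

-2.723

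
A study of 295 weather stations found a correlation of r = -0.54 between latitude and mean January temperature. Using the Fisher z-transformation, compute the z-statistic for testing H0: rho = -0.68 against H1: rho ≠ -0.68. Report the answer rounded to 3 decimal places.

3.844

z_r = atanh(-0.54) = -0.604156,  z_0 = atanh(-0.68) = -0.829114
SE = 1/√(n−3) = 1/√292 = 0.058521
z = (z_r − z_0)/SE = (-0.604156 − (-0.829114)) / 0.058521 = 0.224958 / 0.058521 = 3.844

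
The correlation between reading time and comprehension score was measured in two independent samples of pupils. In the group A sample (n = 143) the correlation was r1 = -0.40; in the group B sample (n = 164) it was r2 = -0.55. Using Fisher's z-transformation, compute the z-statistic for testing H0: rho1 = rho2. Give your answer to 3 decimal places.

1.685

Fisher z-transforms: z1 = atanh(-0.40) = -0.423649, z2 = atanh(-0.55) = -0.618381; difference d = 0.194732
Var(d) = 1/140 + 1/161 = 0.0071429 + 0.0062112 = 0.0133541
z = d/√Var(d) = 0.194732 / √0.0133541 = 0.194732 / 0.115560 = 1.685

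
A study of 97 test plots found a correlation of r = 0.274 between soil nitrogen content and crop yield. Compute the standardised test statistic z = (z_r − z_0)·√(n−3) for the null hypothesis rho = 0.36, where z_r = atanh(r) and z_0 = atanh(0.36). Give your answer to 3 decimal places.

z_r = atanh(0.274) = 0.281183,  z_0 = atanh(0.36) = 0.376886
SE = 1/√(n−3) = 1/√94 = 0.103142
z = (z_r − z_0)/SE = (0.281183 − 0.376886) / 0.103142 = -0.095703 / 0.103142 = -0.928

-0.928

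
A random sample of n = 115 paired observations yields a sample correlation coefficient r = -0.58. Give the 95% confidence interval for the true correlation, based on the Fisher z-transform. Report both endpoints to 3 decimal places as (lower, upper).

z_r = atanh(-0.58) = -0.662463;  SE = 1/√(n−3) = 1/√112 = 0.094491
z-limits: -0.662463 ± 1.960·0.094491 = -0.662463 ± 0.185202 = [-0.847665, -0.477261]
ρ-limits: (tanh -0.847665, tanh -0.477261) = (-0.690, -0.444)

(-0.690, -0.444)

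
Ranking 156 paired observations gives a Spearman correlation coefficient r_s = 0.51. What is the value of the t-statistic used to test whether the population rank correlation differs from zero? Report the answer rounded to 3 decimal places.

t = r_s·√(n−2) / √(1−r_s²) with r_s = 0.51, n = 156
  = 0.51·√154 / √(1 − 0.2601)
  = 0.51·12.409674 / 0.860174
  = 6.328934 / 0.860174 = 7.358

7.358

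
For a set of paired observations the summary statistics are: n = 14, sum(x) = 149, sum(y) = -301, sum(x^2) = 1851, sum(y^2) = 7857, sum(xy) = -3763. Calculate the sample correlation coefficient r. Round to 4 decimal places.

-0.9230

S_xy = nΣxy − ΣxΣy = 14·(-3763) − 149·(-301) = -52682 − (-44849) = -7833
S_xx = nΣx² − (Σx)² = 14·1851 − 149² = 25914 − 22201 = 3713
S_yy = nΣy² − (Σy)² = 14·7857 − (-301)² = 109998 − 90601 = 19397
r = S_xy / √(S_xx·S_yy) = -7833 / √(3713·19397) = -7833 / √72021061 = -7833 / 8486.5223 = -0.9230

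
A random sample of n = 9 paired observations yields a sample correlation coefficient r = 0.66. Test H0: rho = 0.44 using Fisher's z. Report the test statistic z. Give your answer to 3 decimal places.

z_r = atanh(0.66) = 0.792814,  z_0 = atanh(0.44) = 0.472231
SE = 1/√(n−3) = 1/√6 = 0.408248
z = (z_r − z_0)/SE = (0.792814 − 0.472231) / 0.408248 = 0.320583 / 0.408248 = 0.785

0.785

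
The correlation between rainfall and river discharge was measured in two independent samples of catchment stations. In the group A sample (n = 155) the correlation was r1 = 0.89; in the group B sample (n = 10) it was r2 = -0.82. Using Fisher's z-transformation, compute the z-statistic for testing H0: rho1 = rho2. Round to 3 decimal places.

6.671

Fisher z-transforms: z1 = atanh(0.89) = 1.421926, z2 = atanh(-0.82) = -1.156817; difference d = 2.578743
Var(d) = 1/152 + 1/7 = 0.0065789 + 0.1428571 = 0.1494360
z = d/√Var(d) = 2.578743 / √0.1494360 = 2.578743 / 0.386570 = 6.671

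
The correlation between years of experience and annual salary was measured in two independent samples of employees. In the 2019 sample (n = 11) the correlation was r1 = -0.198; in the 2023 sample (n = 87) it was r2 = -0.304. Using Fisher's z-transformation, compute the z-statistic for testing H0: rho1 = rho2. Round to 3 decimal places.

z1 = atanh(-0.198) = -0.200650,  z2 = atanh(-0.304) = -0.313921
SE = √(1/(n1−3) + 1/(n2−3)) = √(1/8 + 1/84) = √(0.1250000 + 0.0119048) = √0.1369048 = 0.370006
z = (z1 − z2)/SE = (-0.200650 − (-0.313921)) / 0.370006 = 0.113271 / 0.370006 = 0.306

0.306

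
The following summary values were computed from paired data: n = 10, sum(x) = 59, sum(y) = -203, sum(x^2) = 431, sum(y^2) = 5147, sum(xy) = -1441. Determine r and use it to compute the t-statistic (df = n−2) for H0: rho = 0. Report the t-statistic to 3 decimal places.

-4.279

S_xy = nΣxy − ΣxΣy = 10·(-1441) − 59·(-203) = -14410 − (-11977) = -2433
S_xx = nΣx² − (Σx)² = 10·431 − 59² = 4310 − 3481 = 829
S_yy = nΣy² − (Σy)² = 10·5147 − (-203)² = 51470 − 41209 = 10261
r = S_xy / √(S_xx·S_yy) = -2433 / √(829·10261) = -2433 / √8506369 = -2433 / 2916.5680 = -0.8342
t = r·√(n−2)/√(1−r²) = -0.8342·√8 / √(1−0.695890) = -2.359474 / 0.551462 = -4.279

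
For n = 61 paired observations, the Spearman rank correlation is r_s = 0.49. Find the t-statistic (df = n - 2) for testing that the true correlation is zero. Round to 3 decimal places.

1 − r_s² = 1 − 0.2401 = 0.7599;  √(1−r_s²) = 0.871722
√(n−2) = √59 = 7.681146
t = r_s·√(n−2)/√(1−r_s²) = 0.49 · 7.681146 / 0.871722 = 4.318

4.318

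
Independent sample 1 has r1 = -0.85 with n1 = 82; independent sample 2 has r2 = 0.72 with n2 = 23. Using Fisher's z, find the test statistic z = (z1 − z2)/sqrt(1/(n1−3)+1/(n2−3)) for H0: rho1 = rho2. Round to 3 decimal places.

-8.644

Fisher z-transforms: z1 = atanh(-0.85) = -1.256153, z2 = atanh(0.72) = 0.907645; difference d = -2.163798
Var(d) = 1/79 + 1/20 = 0.0126582 + 0.0500000 = 0.0626582
z = d/√Var(d) = -2.163798 / √0.0626582 = -2.163798 / 0.250316 = -8.644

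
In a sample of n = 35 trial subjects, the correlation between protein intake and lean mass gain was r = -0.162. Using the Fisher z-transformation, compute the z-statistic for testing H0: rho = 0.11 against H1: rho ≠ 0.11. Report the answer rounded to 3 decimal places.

-1.549

z_r = atanh(-0.162) = -0.163440,  z_0 = atanh(0.11) = 0.110447
SE = 1/√(n−3) = 1/√32 = 0.176777
z = (z_r − z_0)/SE = (-0.163440 − 0.110447) / 0.176777 = -0.273887 / 0.176777 = -1.549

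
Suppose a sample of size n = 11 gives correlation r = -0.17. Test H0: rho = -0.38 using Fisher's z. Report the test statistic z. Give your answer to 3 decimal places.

z_r = atanh(-0.17) = -0.171667,  z_0 = atanh(-0.38) = -0.400060
SE = 1/√(n−3) = 1/√8 = 0.353553
z = (z_r − z_0)/SE = (-0.171667 − (-0.400060)) / 0.353553 = 0.228393 / 0.353553 = 0.646

0.646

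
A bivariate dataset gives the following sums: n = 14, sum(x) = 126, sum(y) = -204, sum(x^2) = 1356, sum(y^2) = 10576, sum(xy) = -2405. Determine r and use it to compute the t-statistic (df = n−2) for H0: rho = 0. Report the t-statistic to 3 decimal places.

-1.688

S_xy = nΣxy − ΣxΣy = 14·(-2405) − 126·(-204) = -33670 − (-25704) = -7966
S_xx = nΣx² − (Σx)² = 14·1356 − 126² = 18984 − 15876 = 3108
S_yy = nΣy² − (Σy)² = 14·10576 − (-204)² = 148064 − 41616 = 106448
r = S_xy / √(S_xx·S_yy) = -7966 / √(3108·106448) = -7966 / √330840384 = -7966 / 18189.0182 = -0.4380
t = r·√(n−2)/√(1−r²) = -0.4380·√12 / √(1−0.191844) = -1.517277 / 0.898975 = -1.688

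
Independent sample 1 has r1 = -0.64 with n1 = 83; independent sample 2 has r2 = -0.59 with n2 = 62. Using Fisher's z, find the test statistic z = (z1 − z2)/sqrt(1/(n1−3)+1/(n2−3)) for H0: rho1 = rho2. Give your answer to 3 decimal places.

-0.469

z1 = atanh(-0.64) = -0.758174,  z2 = atanh(-0.59) = -0.677666
SE = √(1/(n1−3) + 1/(n2−3)) = √(1/80 + 1/59) = √(0.0125000 + 0.0169492) = √0.0294492 = 0.171608
z = (z1 − z2)/SE = (-0.758174 − (-0.677666)) / 0.171608 = -0.080508 / 0.171608 = -0.469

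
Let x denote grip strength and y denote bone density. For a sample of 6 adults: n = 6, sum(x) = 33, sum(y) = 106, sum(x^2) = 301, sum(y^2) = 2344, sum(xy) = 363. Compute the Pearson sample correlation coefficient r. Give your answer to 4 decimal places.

-0.9270

Numerator: nΣxy − (Σx)(Σy) = 6·363 − (33)(106) = -1320
Denominator: √[(nΣx²−(Σx)²)(nΣy²−(Σy)²)]
  nΣx²−(Σx)² = 6·301 − 1089 = 717;  nΣy²−(Σy)² = 6·2344 − 11236 = 2828
  √(717·2828) = √2027676 = 1423.9649
r = -1320 / 1423.9649 = -0.9270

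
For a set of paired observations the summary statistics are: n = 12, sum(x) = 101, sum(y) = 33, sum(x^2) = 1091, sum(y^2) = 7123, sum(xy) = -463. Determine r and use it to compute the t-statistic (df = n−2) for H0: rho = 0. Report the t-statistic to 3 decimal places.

S_xy = nΣxy − ΣxΣy = 12·(-463) − 101·33 = -5556 − 3333 = -8889
S_xx = nΣx² − (Σx)² = 12·1091 − 101² = 13092 − 10201 = 2891
S_yy = nΣy² − (Σy)² = 12·7123 − 33² = 85476 − 1089 = 84387
r = S_xy / √(S_xx·S_yy) = -8889 / √(2891·84387) = -8889 / √243962817 = -8889 / 15619.3091 = -0.5691
t = r·√(n−2)/√(1−r²) = -0.5691·√10 / √(1−0.323875) = -1.799652 / 0.822268 = -2.189

-2.189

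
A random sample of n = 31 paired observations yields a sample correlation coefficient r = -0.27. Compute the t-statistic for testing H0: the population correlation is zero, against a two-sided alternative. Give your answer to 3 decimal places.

-1.510

1 − r² = 1 − 0.0729 = 0.9271;  √(1−r²) = 0.962860
√(n−2) = √29 = 5.385165
t = r·√(n−2)/√(1−r²) = -0.27 · 5.385165 / 0.962860 = -1.510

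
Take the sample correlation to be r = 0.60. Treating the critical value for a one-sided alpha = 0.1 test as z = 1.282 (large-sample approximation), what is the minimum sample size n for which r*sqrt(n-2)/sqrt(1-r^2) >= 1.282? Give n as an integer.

5

r√(n−2)/√(1−r²) ≥ 1.282  ⇔  n−2 ≥ (1.282)²·(1−r²)/r²
(1−r²)/r² = (1−0.3600)/0.3600 = 1.7778
n ≥ 2 + 1.643524·1.7778 = 2 + 2.9219 = 4.9219
⌈4.9219⌉ = 5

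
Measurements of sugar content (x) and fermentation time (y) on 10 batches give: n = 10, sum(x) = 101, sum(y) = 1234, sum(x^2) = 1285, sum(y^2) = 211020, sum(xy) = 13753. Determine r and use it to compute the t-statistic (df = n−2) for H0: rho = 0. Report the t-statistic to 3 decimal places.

0.978

S_xy = nΣxy − ΣxΣy = 10·13753 − 101·1234 = 137530 − 124634 = 12896
S_xx = nΣx² − (Σx)² = 10·1285 − 101² = 12850 − 10201 = 2649
S_yy = nΣy² − (Σy)² = 10·211020 − 1234² = 2110200 − 1522756 = 587444
r = S_xy / √(S_xx·S_yy) = 12896 / √(2649·587444) = 12896 / √1556139156 = 12896 / 39447.9297 = 0.3269
t = r·√(n−2)/√(1−r²) = 0.3269·√8 / √(1−0.106864) = 0.924613 / 0.945059 = 0.978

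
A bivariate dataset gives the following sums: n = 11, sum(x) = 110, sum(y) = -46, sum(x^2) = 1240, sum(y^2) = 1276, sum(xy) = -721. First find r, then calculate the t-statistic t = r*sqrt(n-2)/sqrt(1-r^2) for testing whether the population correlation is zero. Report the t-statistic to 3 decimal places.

-2.708

Numerator: nΣxy − (Σx)(Σy) = 11·(-721) − (110)(-46) = -2871
Denominator: √[(nΣx²−(Σx)²)(nΣy²−(Σy)²)]
  nΣx²−(Σx)² = 11·1240 − 12100 = 1540;  nΣy²−(Σy)² = 11·1276 − 2116 = 11920
  √(1540·11920) = √18356800 = 4284.4836
r = -2871 / 4284.4836 = -0.6701
t = r·√(n−2)/√(1−r²) = -0.6701·√9 / √(1−0.449034) = -2.010300 / 0.742271 = -2.708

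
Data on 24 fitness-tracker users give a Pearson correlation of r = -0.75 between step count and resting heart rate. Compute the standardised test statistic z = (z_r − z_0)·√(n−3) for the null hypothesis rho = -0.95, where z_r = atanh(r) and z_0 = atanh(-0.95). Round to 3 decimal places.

3.936

z_r = atanh(-0.75) = -0.972955,  z_0 = atanh(-0.95) = -1.831781
SE = 1/√(n−3) = 1/√21 = 0.218218
z = (z_r − z_0)/SE = (-0.972955 − (-1.831781)) / 0.218218 = 0.858826 / 0.218218 = 3.936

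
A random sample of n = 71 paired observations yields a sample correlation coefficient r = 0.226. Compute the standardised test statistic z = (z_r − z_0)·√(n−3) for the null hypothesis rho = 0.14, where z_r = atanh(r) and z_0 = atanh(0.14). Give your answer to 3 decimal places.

0.734

Fisher z: atanh(0.226) = 0.229970, atanh(0.14) = 0.140926
z = (z_r − z_0)·√(n−3) = (0.229970 − 0.140926)·√68 = 0.089044 · 8.246211 = 0.734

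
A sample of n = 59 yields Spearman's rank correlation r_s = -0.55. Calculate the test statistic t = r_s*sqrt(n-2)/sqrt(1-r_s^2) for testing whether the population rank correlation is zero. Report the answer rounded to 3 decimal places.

t = r_s·√(n−2) / √(1−r_s²) with r_s = -0.55, n = 59
  = -0.55·√57 / √(1 − 0.3025)
  = -0.55·7.549834 / 0.835165
  = -4.152409 / 0.835165 = -4.972

-4.972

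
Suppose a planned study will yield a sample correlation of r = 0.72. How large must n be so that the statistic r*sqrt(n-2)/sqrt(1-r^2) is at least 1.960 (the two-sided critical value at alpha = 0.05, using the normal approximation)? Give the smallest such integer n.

6

Need r·√(n−2)/√(1−r²) ≥ 1.960
√(n−2) ≥ 1.960·√(1−0.5184) / 0.72 = 1.960·0.693974 / 0.72 = 1.8892
n−2 ≥ 3.5691  ⇒  n ≥ 5.5691
Smallest integer n = 6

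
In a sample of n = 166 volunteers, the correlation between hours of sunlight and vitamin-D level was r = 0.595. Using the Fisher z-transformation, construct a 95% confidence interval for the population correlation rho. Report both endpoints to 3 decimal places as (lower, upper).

(0.487, 0.685)

Fisher z: z_r = atanh(r) = ½·ln((1+0.595)/(1−0.595)) = 0.685371
SE(z) = 1/√(n−3) = 1/√163 = 0.078326
95% ⇒ z* = 1.960; margin = 1.960·0.078326 = 0.153519
CI on z-scale: (0.531852, 0.838890)
Back-transform: tanh(0.531852) = 0.486795, tanh(0.838890) = 0.685221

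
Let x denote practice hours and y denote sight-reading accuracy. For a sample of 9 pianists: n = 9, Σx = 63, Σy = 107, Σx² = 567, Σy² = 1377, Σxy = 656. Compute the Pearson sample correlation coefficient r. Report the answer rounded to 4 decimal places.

S_xy = nΣxy − ΣxΣy = 9·656 − 63·107 = 5904 − 6741 = -837
S_xx = nΣx² − (Σx)² = 9·567 − 63² = 5103 − 3969 = 1134
S_yy = nΣy² − (Σy)² = 9·1377 − 107² = 12393 − 11449 = 944
r = S_xy / √(S_xx·S_yy) = -837 / √(1134·944) = -837 / √1070496 = -837 / 1034.6478 = -0.8090

-0.8090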